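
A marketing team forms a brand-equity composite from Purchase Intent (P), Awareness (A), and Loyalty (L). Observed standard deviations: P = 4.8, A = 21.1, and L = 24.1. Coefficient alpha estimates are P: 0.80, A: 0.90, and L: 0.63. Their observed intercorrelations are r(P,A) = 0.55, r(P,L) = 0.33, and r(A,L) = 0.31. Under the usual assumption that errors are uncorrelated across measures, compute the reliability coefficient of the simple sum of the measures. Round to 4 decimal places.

0.8299

Var(P+A+L) = 4.8² + 21.1² + 24.1² + 2·[4.8·21.1·0.55 + 4.8·24.1·0.33 + 21.1·24.1·0.31] = 1049.06 + 503.033 = 1552.09.
With uncorrelated errors the cross-covariances are all true-score covariance, so they carry over unchanged; only the diagonal terms shrink to ρᵢσᵢ².
True-score variance = [4.8²·0.80 + 21.1²·0.90 + 24.1²·0.63] + 503.033 = 785.031 + 503.033 = 1288.06.
Reliability = 1288.06 / 1552.09 = 0.8299.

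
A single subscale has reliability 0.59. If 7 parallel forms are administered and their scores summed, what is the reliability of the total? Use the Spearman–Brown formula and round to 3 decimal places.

ρ_k = kρ / (1 + (k−1)ρ) = 7·0.59 / (1 + 6·0.59) = 4.130 / 4.540 = 0.910.

0.910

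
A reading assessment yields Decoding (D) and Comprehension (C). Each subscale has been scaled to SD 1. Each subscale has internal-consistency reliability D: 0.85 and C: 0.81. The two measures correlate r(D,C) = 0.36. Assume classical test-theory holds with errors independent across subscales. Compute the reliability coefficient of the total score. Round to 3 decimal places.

Var(D+C) = 2 + 2·[0.36] = 2 + 0.72 = 2.72.
Under uncorrelated errors the observed covariances equal the true-score covariances, so only the own-variance terms attenuate.
True-score variance = [0.85 + 0.81] + 0.72 = 1.66 + 0.72 = 2.38.
Reliability = 2.38 / 2.72 = 0.875.

0.875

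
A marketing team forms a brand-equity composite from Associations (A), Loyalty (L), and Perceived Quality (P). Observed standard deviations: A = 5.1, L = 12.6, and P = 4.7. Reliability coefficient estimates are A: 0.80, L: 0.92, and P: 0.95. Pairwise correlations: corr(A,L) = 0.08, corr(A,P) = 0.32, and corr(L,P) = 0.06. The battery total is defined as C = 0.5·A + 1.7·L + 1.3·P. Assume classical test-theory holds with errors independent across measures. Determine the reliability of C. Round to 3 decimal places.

0.926

Var(C) = 0.5²·5.1² + 1.7²·12.6² + 1.3²·4.7² + 2·[0.85·5.1·12.6·0.08 + 0.65·5.1·4.7·0.32 + 2.21·12.6·4.7·0.06] = 502.651 + 34.416 = 537.067.
Under uncorrelated errors the observed covariances equal the true-score covariances, so only the own-variance terms attenuate.
True-score variance = [0.5²·5.1²·0.80 + 1.7²·12.6²·0.92 + 1.3²·4.7²·0.95] + 34.416 = 462.779 + 34.416 = 497.195.
Reliability = 497.195 / 537.067 = 0.926.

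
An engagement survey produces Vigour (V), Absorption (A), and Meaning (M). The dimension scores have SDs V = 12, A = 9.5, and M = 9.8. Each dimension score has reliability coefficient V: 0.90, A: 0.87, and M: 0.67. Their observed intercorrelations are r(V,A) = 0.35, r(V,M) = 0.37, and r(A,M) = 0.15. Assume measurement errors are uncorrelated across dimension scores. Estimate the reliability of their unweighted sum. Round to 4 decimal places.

0.8899

Var(V+A+M) = 12² + 9.5² + 9.8² + 2·[12·9.5·0.35 + 12·9.8·0.37 + 9.5·9.8·0.15] = 330.29 + 194.754 = 525.044.
Because errors are independent across components, Cov(Tᵢ,Tⱼ) = Cov(Xᵢ,Xⱼ); the off-diagonal part of the true-score variance is the same as above.
True-score variance = [12²·0.90 + 9.5²·0.87 + 9.8²·0.67] + 194.754 = 272.464 + 194.754 = 467.218.
Reliability = 467.218 / 525.044 = 0.8899.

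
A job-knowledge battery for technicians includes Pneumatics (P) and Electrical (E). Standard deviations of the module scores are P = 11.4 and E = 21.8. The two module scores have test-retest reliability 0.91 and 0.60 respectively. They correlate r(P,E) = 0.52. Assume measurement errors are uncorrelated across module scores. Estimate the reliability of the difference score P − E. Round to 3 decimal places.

0.418

Var(P−E) = 11.4² + 21.8² − 2·11.4·21.8·0.52 = 605.2 − 258.461 = 346.739.
Under uncorrelated errors the observed covariances equal the true-score covariances, so only the own-variance terms attenuate.
True-score variance = [11.4²·0.91 + 21.8²·0.60] − 258.461 = 403.408 − 258.461 = 144.947.
Reliability = 144.947 / 346.739 = 0.418.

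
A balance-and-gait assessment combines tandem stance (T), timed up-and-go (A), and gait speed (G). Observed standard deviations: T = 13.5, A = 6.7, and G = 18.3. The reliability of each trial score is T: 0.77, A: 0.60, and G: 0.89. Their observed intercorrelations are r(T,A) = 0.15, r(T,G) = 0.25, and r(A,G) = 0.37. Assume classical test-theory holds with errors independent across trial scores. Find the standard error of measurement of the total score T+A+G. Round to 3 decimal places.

9.834

Var(total) = 562.03 + 241.391 = 803.421.
True-score variance = 465.319 + 241.391 = 706.71, so reliability = 0.8796.
Error variance = 803.421 − 706.71 = 96.7114; SEM = √96.7114 = 9.834.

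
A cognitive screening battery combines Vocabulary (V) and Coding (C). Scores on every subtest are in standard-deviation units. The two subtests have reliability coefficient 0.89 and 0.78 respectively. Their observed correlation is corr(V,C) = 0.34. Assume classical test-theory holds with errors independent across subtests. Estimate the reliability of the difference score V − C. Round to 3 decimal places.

Var(V−C) = 1 + 1 − 2·0.34 = 2 − 0.68 = 1.32.
Under uncorrelated errors the observed covariances equal the true-score covariances, so only the own-variance terms attenuate.
True-score variance = [0.89 + 0.78] − 0.68 = 1.67 − 0.68 = 0.99.
Reliability = 0.99 / 1.32 = 0.750.

0.750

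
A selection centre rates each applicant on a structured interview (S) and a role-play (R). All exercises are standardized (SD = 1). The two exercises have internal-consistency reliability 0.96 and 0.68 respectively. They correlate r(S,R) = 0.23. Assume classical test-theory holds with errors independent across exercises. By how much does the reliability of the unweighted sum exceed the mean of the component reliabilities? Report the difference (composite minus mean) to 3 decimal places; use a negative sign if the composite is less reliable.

0.034

Var(sum) = 2 + 0.46 = 2.46; true-score variance = 1.64 + 0.46 = 2.1; composite reliability = 0.8537.
Mean component reliability = 0.8200.
Difference = 0.8537 − 0.8200 = 0.034.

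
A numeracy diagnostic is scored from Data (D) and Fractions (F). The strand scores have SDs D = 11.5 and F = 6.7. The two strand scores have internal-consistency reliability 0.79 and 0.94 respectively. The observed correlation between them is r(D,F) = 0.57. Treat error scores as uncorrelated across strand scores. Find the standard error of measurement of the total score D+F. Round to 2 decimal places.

5.52

Var(total) = 177.14 + 87.837 = 264.977.
True-score variance = 146.674 + 87.837 = 234.511, so reliability = 0.8850.
Error variance = 264.977 − 234.511 = 30.4659; SEM = √30.4659 = 5.52.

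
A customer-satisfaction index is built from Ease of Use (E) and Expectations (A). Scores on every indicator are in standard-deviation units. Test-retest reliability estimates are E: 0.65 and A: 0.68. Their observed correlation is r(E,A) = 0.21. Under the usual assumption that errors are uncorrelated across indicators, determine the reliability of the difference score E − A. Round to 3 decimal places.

Var(E−A) = 1 + 1 − 2·0.21 = 2 − 0.42 = 1.58.
Because errors are independent across components, Cov(Tᵢ,Tⱼ) = Cov(Xᵢ,Xⱼ); the off-diagonal part of the true-score variance is the same as above.
True-score variance = [0.65 + 0.68] − 0.42 = 1.33 − 0.42 = 0.91.
Reliability = 0.91 / 1.58 = 0.576.

0.576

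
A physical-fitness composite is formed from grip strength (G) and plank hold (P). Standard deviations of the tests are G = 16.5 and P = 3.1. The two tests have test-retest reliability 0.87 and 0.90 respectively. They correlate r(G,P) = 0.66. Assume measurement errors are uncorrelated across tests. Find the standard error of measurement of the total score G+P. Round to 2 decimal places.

Var(total) = 281.86 + 67.518 = 349.378.
True-score variance = 245.506 + 67.518 = 313.024, so reliability = 0.8959.
Error variance = 349.378 − 313.024 = 36.3535; SEM = √36.3535 = 6.03.

6.03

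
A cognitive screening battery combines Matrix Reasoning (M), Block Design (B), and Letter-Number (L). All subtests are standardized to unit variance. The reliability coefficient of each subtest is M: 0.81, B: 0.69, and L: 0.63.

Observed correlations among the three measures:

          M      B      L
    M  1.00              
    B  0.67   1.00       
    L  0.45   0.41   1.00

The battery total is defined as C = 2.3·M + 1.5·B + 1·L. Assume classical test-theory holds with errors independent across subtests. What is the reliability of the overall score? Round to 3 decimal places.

Var(C) = 2.3² + 1.5² + 1 + 2·[3.45·0.67 + 2.3·0.45 + 1.5·0.41] = 8.54 + 7.923 = 16.463.
Because errors are independent across components, Cov(Tᵢ,Tⱼ) = Cov(Xᵢ,Xⱼ); the off-diagonal part of the true-score variance is the same as above.
True-score variance = [2.3²·0.81 + 1.5²·0.69 + 0.63] + 7.923 = 6.4674 + 7.923 = 14.3904.
Reliability = 14.3904 / 16.463 = 0.874.

0.874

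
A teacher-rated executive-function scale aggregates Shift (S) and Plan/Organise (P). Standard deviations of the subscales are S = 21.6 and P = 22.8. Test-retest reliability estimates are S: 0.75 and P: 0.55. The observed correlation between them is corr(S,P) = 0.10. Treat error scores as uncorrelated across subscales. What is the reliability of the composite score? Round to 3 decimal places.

Var(S+P) = 21.6² + 22.8² + 2·[21.6·22.8·0.10] = 986.4 + 98.496 = 1084.9.
Under uncorrelated errors the observed covariances equal the true-score covariances, so only the own-variance terms attenuate.
True-score variance = [21.6²·0.75 + 22.8²·0.55] + 98.496 = 635.832 + 98.496 = 734.328.
Reliability = 734.328 / 1084.9 = 0.677.

0.677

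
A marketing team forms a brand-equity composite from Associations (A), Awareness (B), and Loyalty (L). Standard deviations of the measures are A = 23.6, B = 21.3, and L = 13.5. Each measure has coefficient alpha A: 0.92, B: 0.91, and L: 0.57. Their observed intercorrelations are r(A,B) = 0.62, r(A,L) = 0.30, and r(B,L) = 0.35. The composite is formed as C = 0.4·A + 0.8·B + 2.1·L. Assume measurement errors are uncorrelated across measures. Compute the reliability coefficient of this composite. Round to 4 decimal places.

0.7986

Var(C) = 0.4²·23.6² + 0.8²·21.3² + 2.1²·13.5² + 2·[0.32·23.6·21.3·0.62 + 0.84·23.6·13.5·0.30 + 1.68·21.3·13.5·0.35] = 1183.2 + 698.197 = 1881.39.
Under uncorrelated errors the observed covariances equal the true-score covariances, so only the own-variance terms attenuate.
True-score variance = [0.4²·23.6²·0.92 + 0.8²·21.3²·0.91 + 2.1²·13.5²·0.57] + 698.197 = 804.335 + 698.197 = 1502.53.
Reliability = 1502.53 / 1881.39 = 0.7986.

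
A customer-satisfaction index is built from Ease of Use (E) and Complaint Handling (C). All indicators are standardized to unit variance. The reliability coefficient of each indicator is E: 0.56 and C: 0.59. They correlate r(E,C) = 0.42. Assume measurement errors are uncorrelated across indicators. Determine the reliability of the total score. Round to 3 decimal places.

0.701

Var(E+C) = 2 + 2·[0.42] = 2 + 0.84 = 2.84.
Under uncorrelated errors the observed covariances equal the true-score covariances, so only the own-variance terms attenuate.
True-score variance = [0.56 + 0.59] + 0.84 = 1.15 + 0.84 = 1.99.
Reliability = 1.99 / 2.84 = 0.701.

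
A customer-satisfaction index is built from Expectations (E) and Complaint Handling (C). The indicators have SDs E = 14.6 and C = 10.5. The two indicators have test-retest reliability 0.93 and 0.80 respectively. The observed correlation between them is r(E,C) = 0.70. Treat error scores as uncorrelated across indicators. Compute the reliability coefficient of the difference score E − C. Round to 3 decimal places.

Var(E−C) = 14.6² + 10.5² − 2·14.6·10.5·0.70 = 323.41 − 214.62 = 108.79.
With uncorrelated errors the cross-covariances are all true-score covariance, so they carry over unchanged; only the diagonal terms shrink to ρᵢσᵢ².
True-score variance = [14.6²·0.93 + 10.5²·0.80] − 214.62 = 286.439 − 214.62 = 71.8188.
Reliability = 71.8188 / 108.79 = 0.660.

0.660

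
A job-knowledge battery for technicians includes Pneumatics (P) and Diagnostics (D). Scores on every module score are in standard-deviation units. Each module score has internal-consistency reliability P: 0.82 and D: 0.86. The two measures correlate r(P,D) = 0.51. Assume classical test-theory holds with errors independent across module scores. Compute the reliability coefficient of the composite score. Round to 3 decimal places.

0.894

Var(P+D) = 2 + 2·[0.51] = 2 + 1.02 = 3.02.
Under uncorrelated errors the observed covariances equal the true-score covariances, so only the own-variance terms attenuate.
True-score variance = [0.82 + 0.86] + 1.02 = 1.68 + 1.02 = 2.7.
Reliability = 2.7 / 3.02 = 0.894.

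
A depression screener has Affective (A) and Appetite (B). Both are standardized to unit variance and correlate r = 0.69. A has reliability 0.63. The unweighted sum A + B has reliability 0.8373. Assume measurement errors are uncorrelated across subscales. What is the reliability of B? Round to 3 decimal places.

0.820

Var(A+B) = 2 + 2·0.69 = 3.380.
True-score variance = ρ_A + ρ_B + 2·0.69, so 0.8373 = (0.63 + ρ_B + 1.38) / 3.380.
ρ_B = 0.8373·3.380 − 0.63 − 1.38 = 0.820.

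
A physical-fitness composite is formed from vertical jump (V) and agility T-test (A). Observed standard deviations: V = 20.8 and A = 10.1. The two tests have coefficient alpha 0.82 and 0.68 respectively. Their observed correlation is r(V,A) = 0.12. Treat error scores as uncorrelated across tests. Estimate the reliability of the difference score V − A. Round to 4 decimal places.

Var(V−A) = 20.8² + 10.1² − 2·20.8·10.1·0.12 = 534.65 − 50.4192 = 484.231.
Because errors are independent across components, Cov(Tᵢ,Tⱼ) = Cov(Xᵢ,Xⱼ); the off-diagonal part of the true-score variance is the same as above.
True-score variance = [20.8²·0.82 + 10.1²·0.68] − 50.4192 = 424.132 − 50.4192 = 373.712.
Reliability = 373.712 / 484.231 = 0.7718.

0.7718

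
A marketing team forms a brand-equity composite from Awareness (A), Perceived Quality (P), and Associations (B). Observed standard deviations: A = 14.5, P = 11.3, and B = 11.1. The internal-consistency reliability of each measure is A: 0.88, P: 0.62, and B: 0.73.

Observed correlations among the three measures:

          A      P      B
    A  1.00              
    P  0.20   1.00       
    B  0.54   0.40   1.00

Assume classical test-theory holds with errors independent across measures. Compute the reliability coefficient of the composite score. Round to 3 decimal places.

0.866

Var(A+P+B) = 14.5² + 11.3² + 11.1² + 2·[14.5·11.3·0.20 + 14.5·11.1·0.54 + 11.3·11.1·0.40] = 461.15 + 339.71 = 800.86.
Under uncorrelated errors the observed covariances equal the true-score covariances, so only the own-variance terms attenuate.
True-score variance = [14.5²·0.88 + 11.3²·0.62 + 11.1²·0.73] + 339.71 = 354.131 + 339.71 = 693.841.
Reliability = 693.841 / 800.86 = 0.866.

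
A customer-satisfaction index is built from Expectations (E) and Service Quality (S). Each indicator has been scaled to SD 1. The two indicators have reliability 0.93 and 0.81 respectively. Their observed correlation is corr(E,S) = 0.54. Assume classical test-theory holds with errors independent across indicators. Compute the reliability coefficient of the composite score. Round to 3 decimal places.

Var(E+S) = 2 + 2·[0.54] = 2 + 1.08 = 3.08.
Because errors are independent across components, Cov(Tᵢ,Tⱼ) = Cov(Xᵢ,Xⱼ); the off-diagonal part of the true-score variance is the same as above.
True-score variance = [0.93 + 0.81] + 1.08 = 1.74 + 1.08 = 2.82.
Reliability = 2.82 / 3.08 = 0.916.

0.916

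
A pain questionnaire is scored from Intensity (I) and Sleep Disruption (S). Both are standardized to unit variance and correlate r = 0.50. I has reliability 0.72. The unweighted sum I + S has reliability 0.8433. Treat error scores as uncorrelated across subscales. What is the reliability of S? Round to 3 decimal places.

0.810

Var(I+S) = 2 + 2·0.50 = 3.000.
True-score variance = ρ_I + ρ_S + 2·0.50, so 0.8433 = (0.72 + ρ_S + 1.00) / 3.000.
ρ_S = 0.8433·3.000 − 0.72 − 1.00 = 0.810.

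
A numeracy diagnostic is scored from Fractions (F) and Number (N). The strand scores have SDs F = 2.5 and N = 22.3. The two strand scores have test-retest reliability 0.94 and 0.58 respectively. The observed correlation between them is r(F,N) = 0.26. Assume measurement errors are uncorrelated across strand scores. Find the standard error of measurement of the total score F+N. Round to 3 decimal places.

Var(total) = 503.54 + 28.99 = 532.53.
True-score variance = 294.303 + 28.99 = 323.293, so reliability = 0.6071.
Error variance = 532.53 − 323.293 = 209.237; SEM = √209.237 = 14.465.

14.465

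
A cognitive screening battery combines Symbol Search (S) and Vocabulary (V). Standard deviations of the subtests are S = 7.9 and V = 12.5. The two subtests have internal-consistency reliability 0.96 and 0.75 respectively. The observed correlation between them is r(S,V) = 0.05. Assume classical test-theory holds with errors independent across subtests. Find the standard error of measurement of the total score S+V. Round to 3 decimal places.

Var(total) = 218.66 + 9.875 = 228.535.
True-score variance = 177.101 + 9.875 = 186.976, so reliability = 0.8182.
Error variance = 228.535 − 186.976 = 41.5589; SEM = √41.5589 = 6.447.

6.447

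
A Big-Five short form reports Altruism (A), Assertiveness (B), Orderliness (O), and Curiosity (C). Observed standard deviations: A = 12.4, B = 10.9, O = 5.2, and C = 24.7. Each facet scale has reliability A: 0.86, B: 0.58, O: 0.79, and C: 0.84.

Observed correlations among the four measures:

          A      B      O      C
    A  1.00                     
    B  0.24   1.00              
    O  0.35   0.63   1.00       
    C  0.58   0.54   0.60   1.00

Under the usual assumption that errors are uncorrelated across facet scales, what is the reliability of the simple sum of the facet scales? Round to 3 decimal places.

Var(A+B+O+C) = 12.4² + 10.9² + 5.2² + 24.7² + 2·[12.4·10.9·0.24 + 12.4·5.2·0.35 + 12.4·24.7·0.58 + 10.9·5.2·0.63 + 10.9·24.7·0.54 + 5.2·24.7·0.60] = 909.7 + 981.611 = 1891.31.
Under uncorrelated errors the observed covariances equal the true-score covariances, so only the own-variance terms attenuate.
True-score variance = [12.4²·0.86 + 10.9²·0.58 + 5.2²·0.79 + 24.7²·0.84] + 981.611 = 734.981 + 981.611 = 1716.59.
Reliability = 1716.59 / 1891.31 = 0.908.

0.908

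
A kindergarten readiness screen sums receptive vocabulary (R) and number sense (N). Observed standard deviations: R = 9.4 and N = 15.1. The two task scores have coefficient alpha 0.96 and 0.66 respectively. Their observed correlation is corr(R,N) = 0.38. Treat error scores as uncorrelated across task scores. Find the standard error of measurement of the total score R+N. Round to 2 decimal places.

Var(total) = 316.37 + 107.874 = 424.244.
True-score variance = 235.312 + 107.874 = 343.187, so reliability = 0.8089.
Error variance = 424.244 − 343.187 = 81.0578; SEM = √81.0578 = 9.00.

9.00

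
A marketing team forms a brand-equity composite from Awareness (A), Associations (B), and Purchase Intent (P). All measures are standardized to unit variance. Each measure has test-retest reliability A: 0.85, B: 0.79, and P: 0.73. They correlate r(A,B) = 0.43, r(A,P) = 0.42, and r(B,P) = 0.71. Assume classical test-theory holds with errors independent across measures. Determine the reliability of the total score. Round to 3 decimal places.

0.897

Var(A+B+P) = 3 + 2·[0.43 + 0.42 + 0.71] = 3 + 3.12 = 6.12.
Because errors are independent across components, Cov(Tᵢ,Tⱼ) = Cov(Xᵢ,Xⱼ); the off-diagonal part of the true-score variance is the same as above.
True-score variance = [0.85 + 0.79 + 0.73] + 3.12 = 2.37 + 3.12 = 5.49.
Reliability = 5.49 / 6.12 = 0.897.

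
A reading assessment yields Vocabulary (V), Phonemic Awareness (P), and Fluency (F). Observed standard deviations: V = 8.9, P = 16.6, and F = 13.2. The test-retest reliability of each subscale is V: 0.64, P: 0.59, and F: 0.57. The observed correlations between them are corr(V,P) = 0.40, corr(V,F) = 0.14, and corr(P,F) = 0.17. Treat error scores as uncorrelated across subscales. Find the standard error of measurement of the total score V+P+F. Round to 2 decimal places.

Var(total) = 529.01 + 225.587 = 754.597.
True-score variance = 312.592 + 225.587 = 538.179, so reliability = 0.7132.
Error variance = 754.597 − 538.179 = 216.418; SEM = √216.418 = 14.71.

14.71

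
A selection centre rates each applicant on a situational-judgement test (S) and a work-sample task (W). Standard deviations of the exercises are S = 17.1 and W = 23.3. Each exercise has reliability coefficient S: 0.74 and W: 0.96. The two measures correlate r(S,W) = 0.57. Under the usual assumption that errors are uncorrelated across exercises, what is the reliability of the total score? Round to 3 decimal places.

Var(S+W) = 17.1² + 23.3² + 2·[17.1·23.3·0.57] = 835.3 + 454.21 = 1289.51.
Under uncorrelated errors the observed covariances equal the true-score covariances, so only the own-variance terms attenuate.
True-score variance = [17.1²·0.74 + 23.3²·0.96] + 454.21 = 737.558 + 454.21 = 1191.77.
Reliability = 1191.77 / 1289.51 = 0.924.

0.924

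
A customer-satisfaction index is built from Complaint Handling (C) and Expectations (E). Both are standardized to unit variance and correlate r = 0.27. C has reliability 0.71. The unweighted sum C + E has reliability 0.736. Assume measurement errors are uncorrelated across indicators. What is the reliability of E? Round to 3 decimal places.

0.619

Var(C+E) = 2 + 2·0.27 = 2.540.
True-score variance = ρ_C + ρ_E + 2·0.27, so 0.736 = (0.71 + ρ_E + 0.54) / 2.540.
ρ_E = 0.736·2.540 − 0.71 − 0.54 = 0.619.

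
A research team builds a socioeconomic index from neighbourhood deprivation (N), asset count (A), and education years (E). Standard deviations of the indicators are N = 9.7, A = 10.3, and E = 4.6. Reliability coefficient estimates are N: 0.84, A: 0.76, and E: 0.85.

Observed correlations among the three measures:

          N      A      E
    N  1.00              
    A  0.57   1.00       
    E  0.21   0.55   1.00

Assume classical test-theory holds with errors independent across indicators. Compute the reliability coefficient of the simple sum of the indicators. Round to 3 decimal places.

Var(N+A+E) = 9.7² + 10.3² + 4.6² + 2·[9.7·10.3·0.57 + 9.7·4.6·0.21 + 10.3·4.6·0.55] = 221.34 + 184.756 = 406.096.
Because errors are independent across components, Cov(Tᵢ,Tⱼ) = Cov(Xᵢ,Xⱼ); the off-diagonal part of the true-score variance is the same as above.
True-score variance = [9.7²·0.84 + 10.3²·0.76 + 4.6²·0.85] + 184.756 = 177.65 + 184.756 = 362.406.
Reliability = 362.406 / 406.096 = 0.892.

0.892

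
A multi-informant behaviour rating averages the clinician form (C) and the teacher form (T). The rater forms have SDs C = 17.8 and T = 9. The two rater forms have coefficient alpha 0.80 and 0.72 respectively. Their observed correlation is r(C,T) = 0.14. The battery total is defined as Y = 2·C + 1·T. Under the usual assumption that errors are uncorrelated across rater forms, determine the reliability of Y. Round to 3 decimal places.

0.808

Var(Y) = 2²·17.8² + 9² + 2·[2·17.8·9·0.14] = 1348.36 + 89.712 = 1438.07.
With uncorrelated errors the cross-covariances are all true-score covariance, so they carry over unchanged; only the diagonal terms shrink to ρᵢσᵢ².
True-score variance = [2²·17.8²·0.80 + 9²·0.72] + 89.712 = 1072.21 + 89.712 = 1161.92.
Reliability = 1161.92 / 1438.07 = 0.808.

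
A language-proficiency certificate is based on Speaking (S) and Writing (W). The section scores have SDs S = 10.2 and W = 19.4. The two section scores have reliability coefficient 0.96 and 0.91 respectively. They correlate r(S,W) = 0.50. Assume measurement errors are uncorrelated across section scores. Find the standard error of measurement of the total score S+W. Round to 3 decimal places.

6.167

Var(total) = 480.4 + 197.88 = 678.28.
True-score variance = 442.366 + 197.88 = 640.246, so reliability = 0.9439.
Error variance = 678.28 − 640.246 = 38.034; SEM = √38.034 = 6.167.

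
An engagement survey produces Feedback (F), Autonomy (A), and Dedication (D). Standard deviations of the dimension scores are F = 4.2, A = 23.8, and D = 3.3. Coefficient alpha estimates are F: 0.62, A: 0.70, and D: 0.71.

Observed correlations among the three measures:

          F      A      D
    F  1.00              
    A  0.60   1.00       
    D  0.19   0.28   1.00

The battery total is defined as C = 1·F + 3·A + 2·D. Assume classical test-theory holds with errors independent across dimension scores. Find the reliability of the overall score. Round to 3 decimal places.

Var(C) = 4.2² + 3²·23.8² + 2²·3.3² + 2·[3·4.2·23.8·0.60 + 2·4.2·3.3·0.19 + 6·23.8·3.3·0.28] = 5159.16 + 634.284 = 5793.44.
Because errors are independent across components, Cov(Tᵢ,Tⱼ) = Cov(Xᵢ,Xⱼ); the off-diagonal part of the true-score variance is the same as above.
True-score variance = [4.2²·0.62 + 3²·23.8²·0.70 + 2²·3.3²·0.71] + 634.284 = 3610.44 + 634.284 = 4244.72.
Reliability = 4244.72 / 5793.44 = 0.733.

0.733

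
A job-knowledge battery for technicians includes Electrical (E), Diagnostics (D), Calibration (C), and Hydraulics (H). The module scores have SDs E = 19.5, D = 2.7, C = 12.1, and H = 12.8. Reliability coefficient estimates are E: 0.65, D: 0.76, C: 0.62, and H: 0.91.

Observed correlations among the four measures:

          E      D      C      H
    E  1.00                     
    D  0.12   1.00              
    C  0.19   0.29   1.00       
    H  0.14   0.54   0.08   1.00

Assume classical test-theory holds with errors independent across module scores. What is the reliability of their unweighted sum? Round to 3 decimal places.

Var(E+D+C+H) = 19.5² + 2.7² + 12.1² + 12.8² + 2·[19.5·2.7·0.12 + 19.5·12.1·0.19 + 19.5·12.8·0.14 + 2.7·12.1·0.29 + 2.7·12.8·0.54 + 12.1·12.8·0.08] = 697.79 + 253.239 = 951.029.
With uncorrelated errors the cross-covariances are all true-score covariance, so they carry over unchanged; only the diagonal terms shrink to ρᵢσᵢ².
True-score variance = [19.5²·0.65 + 2.7²·0.76 + 12.1²·0.62 + 12.8²·0.91] + 253.239 = 492.572 + 253.239 = 745.811.
Reliability = 745.811 / 951.029 = 0.784.

0.784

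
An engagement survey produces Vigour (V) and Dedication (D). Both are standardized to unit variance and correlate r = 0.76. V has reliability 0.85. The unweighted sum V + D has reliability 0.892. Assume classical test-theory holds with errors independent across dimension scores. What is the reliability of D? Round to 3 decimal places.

0.770

Var(V+D) = 2 + 2·0.76 = 3.520.
True-score variance = ρ_V + ρ_D + 2·0.76, so 0.892 = (0.85 + ρ_D + 1.52) / 3.520.
ρ_D = 0.892·3.520 − 0.85 − 1.52 = 0.770.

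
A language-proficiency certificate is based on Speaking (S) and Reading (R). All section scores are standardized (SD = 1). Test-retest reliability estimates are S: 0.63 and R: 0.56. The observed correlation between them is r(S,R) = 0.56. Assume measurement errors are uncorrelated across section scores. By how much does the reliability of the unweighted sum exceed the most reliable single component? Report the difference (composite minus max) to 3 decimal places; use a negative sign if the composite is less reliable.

Var(sum) = 2 + 1.12 = 3.12; true-score variance = 1.19 + 1.12 = 2.31; composite reliability = 0.7404.
Max component reliability = 0.6300.
Difference = 0.7404 − 0.6300 = 0.110.

0.110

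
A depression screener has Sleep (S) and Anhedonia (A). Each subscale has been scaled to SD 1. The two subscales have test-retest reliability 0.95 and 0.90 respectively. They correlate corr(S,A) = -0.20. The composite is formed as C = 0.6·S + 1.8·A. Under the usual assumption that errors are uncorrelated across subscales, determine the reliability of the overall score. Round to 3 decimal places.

0.892

Var(C) = 0.6² + 1.8² + 2·[1.08·(-0.20)] = 3.6 − 0.432 = 3.168.
Under uncorrelated errors the observed covariances equal the true-score covariances, so only the own-variance terms attenuate.
True-score variance = [0.6²·0.95 + 1.8²·0.90] − 0.432 = 3.258 − 0.432 = 2.826.
Reliability = 2.826 / 3.168 = 0.892.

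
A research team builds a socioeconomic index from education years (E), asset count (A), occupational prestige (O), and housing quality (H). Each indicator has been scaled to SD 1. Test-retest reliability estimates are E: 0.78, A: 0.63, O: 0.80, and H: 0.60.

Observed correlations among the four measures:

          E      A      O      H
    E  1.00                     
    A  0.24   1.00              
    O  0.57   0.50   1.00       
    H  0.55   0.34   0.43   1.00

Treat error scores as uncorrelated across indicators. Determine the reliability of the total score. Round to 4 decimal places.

Var(E+A+O+H) = 4 + 2·[0.24 + 0.57 + 0.55 + 0.50 + 0.34 + 0.43] = 4 + 5.26 = 9.26.
With uncorrelated errors the cross-covariances are all true-score covariance, so they carry over unchanged; only the diagonal terms shrink to ρᵢσᵢ².
True-score variance = [0.78 + 0.63 + 0.80 + 0.60] + 5.26 = 2.81 + 5.26 = 8.07.
Reliability = 8.07 / 9.26 = 0.8715.

0.8715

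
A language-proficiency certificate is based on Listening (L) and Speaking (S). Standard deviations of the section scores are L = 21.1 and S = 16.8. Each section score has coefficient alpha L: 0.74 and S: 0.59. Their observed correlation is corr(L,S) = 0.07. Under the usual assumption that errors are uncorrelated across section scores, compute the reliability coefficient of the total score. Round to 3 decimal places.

Var(L+S) = 21.1² + 16.8² + 2·[21.1·16.8·0.07] = 727.45 + 49.6272 = 777.077.
Under uncorrelated errors the observed covariances equal the true-score covariances, so only the own-variance terms attenuate.
True-score variance = [21.1²·0.74 + 16.8²·0.59] + 49.6272 = 495.977 + 49.6272 = 545.604.
Reliability = 545.604 / 777.077 = 0.702.

0.702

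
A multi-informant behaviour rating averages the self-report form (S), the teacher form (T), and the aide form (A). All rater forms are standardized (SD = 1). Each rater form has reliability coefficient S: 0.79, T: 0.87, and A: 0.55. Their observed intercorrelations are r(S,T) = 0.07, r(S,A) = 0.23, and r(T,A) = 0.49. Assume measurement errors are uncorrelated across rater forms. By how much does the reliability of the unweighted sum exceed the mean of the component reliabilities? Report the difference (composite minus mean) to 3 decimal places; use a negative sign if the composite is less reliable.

0.091

Var(sum) = 3 + 1.58 = 4.58; true-score variance = 2.21 + 1.58 = 3.79; composite reliability = 0.8275.
Mean component reliability = 0.7367.
Difference = 0.8275 − 0.7367 = 0.091.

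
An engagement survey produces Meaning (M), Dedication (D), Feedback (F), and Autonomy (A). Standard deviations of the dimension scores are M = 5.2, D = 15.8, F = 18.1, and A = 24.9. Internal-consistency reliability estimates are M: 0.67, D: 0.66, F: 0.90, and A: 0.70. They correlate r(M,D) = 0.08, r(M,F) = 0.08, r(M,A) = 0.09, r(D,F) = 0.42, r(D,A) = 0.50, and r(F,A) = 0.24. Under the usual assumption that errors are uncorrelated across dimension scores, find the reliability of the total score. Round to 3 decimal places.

Var(M+D+F+A) = 5.2² + 15.8² + 18.1² + 24.9² + 2·[5.2·15.8·0.08 + 5.2·18.1·0.08 + 5.2·24.9·0.09 + 15.8·18.1·0.42 + 15.8·24.9·0.50 + 18.1·24.9·0.24] = 1224.3 + 901.486 = 2125.79.
Under uncorrelated errors the observed covariances equal the true-score covariances, so only the own-variance terms attenuate.
True-score variance = [5.2²·0.67 + 15.8²·0.66 + 18.1²·0.90 + 24.9²·0.70] + 901.486 = 911.735 + 901.486 = 1813.22.
Reliability = 1813.22 / 2125.79 = 0.853.

0.853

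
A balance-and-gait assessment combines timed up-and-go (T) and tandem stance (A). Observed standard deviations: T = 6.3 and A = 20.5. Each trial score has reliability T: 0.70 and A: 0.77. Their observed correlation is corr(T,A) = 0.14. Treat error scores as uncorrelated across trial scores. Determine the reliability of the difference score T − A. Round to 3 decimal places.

0.744

Var(T−A) = 6.3² + 20.5² − 2·6.3·20.5·0.14 = 459.94 − 36.162 = 423.778.
Because errors are independent across components, Cov(Tᵢ,Tⱼ) = Cov(Xᵢ,Xⱼ); the off-diagonal part of the true-score variance is the same as above.
True-score variance = [6.3²·0.70 + 20.5²·0.77] − 36.162 = 351.376 − 36.162 = 315.214.
Reliability = 315.214 / 423.778 = 0.744.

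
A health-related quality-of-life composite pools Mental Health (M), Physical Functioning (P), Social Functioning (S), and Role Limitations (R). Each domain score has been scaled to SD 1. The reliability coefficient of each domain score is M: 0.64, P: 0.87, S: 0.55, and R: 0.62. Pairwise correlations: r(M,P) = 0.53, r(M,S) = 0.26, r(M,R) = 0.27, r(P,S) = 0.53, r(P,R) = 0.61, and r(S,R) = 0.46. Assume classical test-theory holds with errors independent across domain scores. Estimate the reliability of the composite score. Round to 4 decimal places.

0.8584

Var(M+P+S+R) = 4 + 2·[0.53 + 0.26 + 0.27 + 0.53 + 0.61 + 0.46] = 4 + 5.32 = 9.32.
With uncorrelated errors the cross-covariances are all true-score covariance, so they carry over unchanged; only the diagonal terms shrink to ρᵢσᵢ².
True-score variance = [0.64 + 0.87 + 0.55 + 0.62] + 5.32 = 2.68 + 5.32 = 8.
Reliability = 8 / 9.32 = 0.8584.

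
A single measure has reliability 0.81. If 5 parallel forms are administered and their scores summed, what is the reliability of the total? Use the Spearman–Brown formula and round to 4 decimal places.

0.9552

ρ_k = kρ / (1 + (k−1)ρ) = 5·0.81 / (1 + 4·0.81) = 4.050 / 4.240 = 0.9552.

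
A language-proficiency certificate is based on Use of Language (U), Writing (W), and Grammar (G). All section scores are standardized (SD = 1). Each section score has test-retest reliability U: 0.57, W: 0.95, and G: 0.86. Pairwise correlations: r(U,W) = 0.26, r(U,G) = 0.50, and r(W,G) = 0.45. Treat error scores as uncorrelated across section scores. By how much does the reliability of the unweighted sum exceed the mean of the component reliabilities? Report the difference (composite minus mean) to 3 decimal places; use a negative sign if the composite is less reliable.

0.092

Var(sum) = 3 + 2.42 = 5.42; true-score variance = 2.38 + 2.42 = 4.8; composite reliability = 0.8856.
Mean component reliability = 0.7933.
Difference = 0.8856 − 0.7933 = 0.092.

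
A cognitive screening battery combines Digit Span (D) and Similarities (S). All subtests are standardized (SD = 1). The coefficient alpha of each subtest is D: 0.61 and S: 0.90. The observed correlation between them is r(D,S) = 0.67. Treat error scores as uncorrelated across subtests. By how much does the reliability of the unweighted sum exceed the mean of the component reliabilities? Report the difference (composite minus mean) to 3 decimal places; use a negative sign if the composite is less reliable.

0.098

Var(sum) = 2 + 1.34 = 3.34; true-score variance = 1.51 + 1.34 = 2.85; composite reliability = 0.8533.
Mean component reliability = 0.7550.
Difference = 0.8533 − 0.7550 = 0.098.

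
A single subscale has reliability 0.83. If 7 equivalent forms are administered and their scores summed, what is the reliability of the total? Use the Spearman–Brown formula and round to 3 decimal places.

0.972

ρ_k = kρ / (1 + (k−1)ρ) = 7·0.83 / (1 + 6·0.83) = 5.810 / 5.980 = 0.972.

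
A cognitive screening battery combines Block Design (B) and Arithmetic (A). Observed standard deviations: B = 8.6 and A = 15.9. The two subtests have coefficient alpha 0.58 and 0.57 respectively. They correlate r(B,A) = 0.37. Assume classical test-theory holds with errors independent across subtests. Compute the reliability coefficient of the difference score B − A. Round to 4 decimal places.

0.3804

Var(B−A) = 8.6² + 15.9² − 2·8.6·15.9·0.37 = 326.77 − 101.188 = 225.582.
Under uncorrelated errors the observed covariances equal the true-score covariances, so only the own-variance terms attenuate.
True-score variance = [8.6²·0.58 + 15.9²·0.57] − 101.188 = 186.998 − 101.188 = 85.8109.
Reliability = 85.8109 / 225.582 = 0.3804.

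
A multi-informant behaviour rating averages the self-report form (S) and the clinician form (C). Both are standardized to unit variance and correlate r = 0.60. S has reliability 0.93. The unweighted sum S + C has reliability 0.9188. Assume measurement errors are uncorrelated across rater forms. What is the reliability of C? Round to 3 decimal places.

Var(S+C) = 2 + 2·0.60 = 3.200.
True-score variance = ρ_S + ρ_C + 2·0.60, so 0.9188 = (0.93 + ρ_C + 1.20) / 3.200.
ρ_C = 0.9188·3.200 − 0.93 − 1.20 = 0.810.

0.810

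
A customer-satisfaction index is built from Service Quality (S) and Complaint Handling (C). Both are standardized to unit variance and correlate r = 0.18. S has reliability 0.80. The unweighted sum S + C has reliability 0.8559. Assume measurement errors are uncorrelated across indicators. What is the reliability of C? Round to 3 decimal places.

Var(S+C) = 2 + 2·0.18 = 2.360.
True-score variance = ρ_S + ρ_C + 2·0.18, so 0.8559 = (0.80 + ρ_C + 0.36) / 2.360.
ρ_C = 0.8559·2.360 − 0.80 − 0.36 = 0.860.

0.860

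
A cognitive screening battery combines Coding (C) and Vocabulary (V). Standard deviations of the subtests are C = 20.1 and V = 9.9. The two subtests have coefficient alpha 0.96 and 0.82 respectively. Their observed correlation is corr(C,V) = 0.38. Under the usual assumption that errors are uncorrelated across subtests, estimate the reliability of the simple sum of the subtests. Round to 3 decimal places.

Var(C+V) = 20.1² + 9.9² + 2·[20.1·9.9·0.38] = 502.02 + 151.232 = 653.252.
Because errors are independent across components, Cov(Tᵢ,Tⱼ) = Cov(Xᵢ,Xⱼ); the off-diagonal part of the true-score variance is the same as above.
True-score variance = [20.1²·0.96 + 9.9²·0.82] + 151.232 = 468.218 + 151.232 = 619.45.
Reliability = 619.45 / 653.252 = 0.948.

0.948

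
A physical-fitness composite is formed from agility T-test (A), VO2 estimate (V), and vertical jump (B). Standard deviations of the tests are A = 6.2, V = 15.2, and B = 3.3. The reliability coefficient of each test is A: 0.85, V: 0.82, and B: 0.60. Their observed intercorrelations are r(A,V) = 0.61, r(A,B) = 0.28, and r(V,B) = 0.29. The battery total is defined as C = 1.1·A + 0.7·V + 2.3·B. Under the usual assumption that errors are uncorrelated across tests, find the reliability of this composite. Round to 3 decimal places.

0.868

Var(C) = 1.1²·6.2² + 0.7²·15.2² + 2.3²·3.3² + 2·[0.77·6.2·15.2·0.61 + 2.53·6.2·3.3·0.28 + 1.61·15.2·3.3·0.29] = 217.33 + 164.356 = 381.686.
Under uncorrelated errors the observed covariances equal the true-score covariances, so only the own-variance terms attenuate.
True-score variance = [1.1²·6.2²·0.85 + 0.7²·15.2²·0.82 + 2.3²·3.3²·0.60] + 164.356 = 166.932 + 164.356 = 331.288.
Reliability = 331.288 / 381.686 = 0.868.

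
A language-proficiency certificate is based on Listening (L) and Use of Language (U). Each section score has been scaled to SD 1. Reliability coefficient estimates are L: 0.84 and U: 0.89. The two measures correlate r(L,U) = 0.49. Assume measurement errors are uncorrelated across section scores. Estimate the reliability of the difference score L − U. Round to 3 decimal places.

0.735

Var(L−U) = 1 + 1 − 2·0.49 = 2 − 0.98 = 1.02.
With uncorrelated errors the cross-covariances are all true-score covariance, so they carry over unchanged; only the diagonal terms shrink to ρᵢσᵢ².
True-score variance = [0.84 + 0.89] − 0.98 = 1.73 − 0.98 = 0.75.
Reliability = 0.75 / 1.02 = 0.735.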